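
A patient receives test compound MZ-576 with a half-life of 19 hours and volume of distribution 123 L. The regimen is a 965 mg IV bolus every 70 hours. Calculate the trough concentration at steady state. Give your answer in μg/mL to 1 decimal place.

τ/t½ = 70/19 ≈ 3.6842, so fraction remaining f = (1/2)^(70/19) ≈ 0.0778.
Accumulation ratio R = 1/(1 − f) ≈ 1/0.9222 ≈ 1.0844.
Each bolus raises the concentration by D/Vd = 965/123 ≈ 7.846 μg/mL.
Cmax,ss = C₀/(1 − f) ≈ 7.846/0.9222 ≈ 8.508 μg/mL.
Steady-state trough Cmin,ss = Cmax,ss·f ≈ 8.508 × 0.0778 ≈ 0.662 μg/mL.

0.7 μg/mL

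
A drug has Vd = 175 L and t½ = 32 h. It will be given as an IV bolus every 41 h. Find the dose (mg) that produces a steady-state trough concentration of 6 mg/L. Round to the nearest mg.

1502 mg

τ/t½ = 41/32 ≈ 1.2812, so f = (1/2)^(41/32) ≈ 0.411439.
Cmin,ss = (D/Vd)·f/(1−f), so D = Cmin,ss·Vd·(1−f)/f.
D = 6 × 175 × (1−f)/f ≈ 6 × 175 × 1.43049 ≈ 1502.01 mg.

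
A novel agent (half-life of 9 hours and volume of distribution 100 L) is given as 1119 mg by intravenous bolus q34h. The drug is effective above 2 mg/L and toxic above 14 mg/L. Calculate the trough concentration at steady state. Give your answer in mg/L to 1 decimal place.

0.9 mg/L

k = ln2/t½ = ln2/9 ≈ 0.077016 h⁻¹; fraction remaining f = e^(−kτ) = e^(−0.077016×34) ≈ 0.0729.
Single-dose peak C₀ = D/Vd = 1119/100 ≈ 11.190 mg/L.
Steady-state trough Cmin,ss = C₀·f/(1−f) ≈ 11.190 × 0.0729/0.9271 ≈ 0.880 mg/L.
Trough 0.9 mg/L vs MEC 2 mg/L: subtherapeutic.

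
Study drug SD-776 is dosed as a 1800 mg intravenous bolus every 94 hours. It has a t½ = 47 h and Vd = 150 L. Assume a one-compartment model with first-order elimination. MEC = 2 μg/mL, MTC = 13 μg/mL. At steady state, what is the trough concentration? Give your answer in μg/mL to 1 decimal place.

4.0 μg/mL

τ = 94 h = 2 half-lives, so f = (1/2)^2 = 0.25.
Accumulation ratio R = 1/(1 − f) = 1/0.75 = 4/3.
Single-dose peak C₀ = D/Vd = 1800/150 = 12 μg/mL.
Steady-state peak Cmax,ss = C₀·R = 12 × 4/3 ≈ 16.000 μg/mL.
Steady-state trough Cmin,ss = Cmax,ss·f ≈ 16.000 × 0.25 ≈ 4.000 μg/mL.
Trough 4.0 μg/mL vs MEC 2 μg/mL: adequate.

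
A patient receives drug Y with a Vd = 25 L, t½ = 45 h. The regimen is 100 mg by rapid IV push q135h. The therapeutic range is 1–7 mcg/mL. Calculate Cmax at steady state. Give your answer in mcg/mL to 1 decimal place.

4.6 mcg/mL

τ = 135 h = 3 half-lives, so f = (1/2)^3 = 0.125.
At steady state, R = 1/(1 − 0.125) = 8/7.
Single-dose peak C₀ = D/Vd = 100/25 = 4 mcg/mL.
Steady-state peak Cmax,ss = C₀·R = 4 × 8/7 ≈ 4.571 mcg/mL.
Peak 4.6 mcg/mL vs MTC 7 mcg/mL: below toxic threshold.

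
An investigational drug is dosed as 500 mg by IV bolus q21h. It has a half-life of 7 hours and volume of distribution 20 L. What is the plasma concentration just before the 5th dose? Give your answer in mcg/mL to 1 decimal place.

f = (1/2)^(τ/t½) = (1/2)^(21/7) ≈ 0.1250.
C₀ = D/Vd = 500/20 ≈ 25.000 mcg/mL.
Before the 5th dose, 4 doses have been given. Superposition: Cmin = C₀·(f + f² + … + f^4).
≈ 25.000 × (0.1250 + 0.0156 + 0.0020 + 0.0002) ≈ 25.000 × 0.1428 ≈ 3.570 mcg/mL.

3.6 mcg/mL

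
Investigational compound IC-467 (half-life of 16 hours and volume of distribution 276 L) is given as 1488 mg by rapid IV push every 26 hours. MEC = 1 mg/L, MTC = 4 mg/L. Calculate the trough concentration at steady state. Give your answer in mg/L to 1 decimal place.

2.6 mg/L

k = ln2/t½ = ln2/16 ≈ 0.043322 h⁻¹; fraction remaining f = e^(−kτ) = e^(−0.043322×26) ≈ 0.3242.
Single-dose peak C₀ = D/Vd = 1488/276 ≈ 5.391 mg/L.
Steady-state trough Cmin,ss = C₀·f/(1−f) ≈ 5.391 × 0.3242/0.6758 ≈ 2.586 mg/L.
Trough 2.6 mg/L vs MEC 1 mg/L: adequate.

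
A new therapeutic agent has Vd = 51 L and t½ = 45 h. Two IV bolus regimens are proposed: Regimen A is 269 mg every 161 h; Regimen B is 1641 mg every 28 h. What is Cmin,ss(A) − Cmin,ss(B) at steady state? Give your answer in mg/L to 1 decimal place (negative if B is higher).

-59.2 mg/L

Regimen A: f = (1/2)^(161/45) ≈ 0.0837; Cmin,ss = (269/51)·f/(1−f) ≈ 0.482 mg/L.
Regimen B: f = (1/2)^(28/45) ≈ 0.6497; Cmin,ss = (1641/51)·f/(1−f) ≈ 59.678 mg/L.
Difference ≈ 0.482 − 59.678 ≈ -59.196 mg/L.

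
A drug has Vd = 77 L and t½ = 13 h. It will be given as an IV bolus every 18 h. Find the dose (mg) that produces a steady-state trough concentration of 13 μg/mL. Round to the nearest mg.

1613 mg

τ/t½ = 18/13 ≈ 1.3846, so f = (1/2)^(18/13) ≈ 0.382992.
Cmin,ss = (D/Vd)·f/(1−f), so D = Cmin,ss·Vd·(1−f)/f.
D = 13 × 77 × (1−f)/f ≈ 13 × 77 × 1.61102 ≈ 1612.63 mg.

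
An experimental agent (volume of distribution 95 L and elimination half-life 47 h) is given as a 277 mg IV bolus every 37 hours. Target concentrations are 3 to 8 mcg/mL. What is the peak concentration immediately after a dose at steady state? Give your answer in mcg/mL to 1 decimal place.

τ/t½ = 37/47 ≈ 0.78723, so fraction remaining f = (1/2)^(37/47) ≈ 0.5795.
Accumulation ratio R = 1/(1 − f) ≈ 1/0.4205 ≈ 2.3781.
Single-dose peak C₀ = D/Vd = 277/95 ≈ 2.916 mcg/mL.
Steady-state peak Cmax,ss = C₀·R ≈ 2.916 × 2.3781 ≈ 6.935 mcg/mL.
Peak 6.9 mcg/mL vs MTC 8 mcg/mL: below toxic threshold.

6.9 mcg/mL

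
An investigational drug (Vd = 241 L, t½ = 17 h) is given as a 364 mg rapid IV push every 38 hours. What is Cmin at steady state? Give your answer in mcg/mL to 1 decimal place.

τ/t½ = 38/17 ≈ 2.2353, so fraction remaining f = (1/2)^(38/17) ≈ 0.2124.
At steady state, accumulation factor R = 1/(1 − e^(−kτ)) ≈ 1.2697.
Single-dose peak C₀ = D/Vd = 364/241 ≈ 1.510 mcg/mL.
Cmax,ss = C₀/(1 − f) ≈ 1.510/0.7876 ≈ 1.917 mcg/mL.
Steady-state trough Cmin,ss = Cmax,ss·f ≈ 1.917 × 0.2124 ≈ 0.407 mcg/mL.

0.4 mcg/mL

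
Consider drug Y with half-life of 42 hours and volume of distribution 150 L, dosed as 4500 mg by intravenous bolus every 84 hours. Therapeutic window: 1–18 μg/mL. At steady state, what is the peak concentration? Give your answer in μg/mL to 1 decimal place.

40.0 μg/mL

τ = 84 h = 2 half-lives, so f = (1/2)^2 = 0.25.
At steady state, R = 1/(1 − 0.25) = 4/3.
Single-dose peak C₀ = D/Vd = 4500/150 = 30 μg/mL.
Steady-state peak Cmax,ss = C₀·R = 30 × 4/3 ≈ 40.000 μg/mL.
Peak 40.0 μg/mL vs MTC 18 μg/mL: exceeds toxic threshold.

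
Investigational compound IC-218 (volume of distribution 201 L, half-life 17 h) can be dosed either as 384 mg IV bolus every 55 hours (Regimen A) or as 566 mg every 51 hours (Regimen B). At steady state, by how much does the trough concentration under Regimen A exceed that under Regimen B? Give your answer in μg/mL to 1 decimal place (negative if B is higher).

Regimen A: f = (1/2)^(55/17) ≈ 0.1062; Cmin,ss = (384/201)·f/(1−f) ≈ 0.227 μg/mL.
Regimen B: f = (1/2)^(51/17) ≈ 0.1250; Cmin,ss = (566/201)·f/(1−f) ≈ 0.402 μg/mL.
Difference ≈ 0.227 − 0.402 ≈ -0.175 μg/mL.

-0.2 μg/mL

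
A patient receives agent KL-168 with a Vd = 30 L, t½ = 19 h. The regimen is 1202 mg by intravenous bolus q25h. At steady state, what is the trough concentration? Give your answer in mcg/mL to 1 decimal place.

τ/t½ = 25/19 ≈ 1.3158, so fraction remaining f = (1/2)^(25/19) ≈ 0.4017.
At steady state, accumulation factor R = 1/(1 − e^(−kτ)) ≈ 1.6714.
Single-dose peak C₀ = D/Vd = 1202/30 ≈ 40.067 mcg/mL.
Cmax,ss = C₀/(1 − f) ≈ 40.067/0.5983 ≈ 66.968 mcg/mL.
Steady-state trough Cmin,ss = Cmax,ss·f ≈ 66.968 × 0.4017 ≈ 26.901 mcg/mL.

26.9 mcg/mL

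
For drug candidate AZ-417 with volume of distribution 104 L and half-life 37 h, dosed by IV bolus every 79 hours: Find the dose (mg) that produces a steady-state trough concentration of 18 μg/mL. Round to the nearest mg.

6351 mg

τ/t½ = 79/37 ≈ 2.1351, so f = (1/2)^(79/37) ≈ 0.227646.
Cmin,ss = (D/Vd)·f/(1−f), so D = Cmin,ss·Vd·(1−f)/f.
D = 18 × 104 × (1−f)/f ≈ 18 × 104 × 3.39279 ≈ 6351.30 mg.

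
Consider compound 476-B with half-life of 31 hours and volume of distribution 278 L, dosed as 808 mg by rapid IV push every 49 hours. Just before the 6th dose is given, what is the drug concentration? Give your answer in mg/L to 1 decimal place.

f = (1/2)^(τ/t½) = (1/2)^(49/31) ≈ 0.3343.
C₀ = D/Vd = 808/278 ≈ 2.906 mg/L.
Before the 6th dose, 5 doses have been given. Superposition: Cmin = C₀·(f + f² + … + f^5).
≈ 2.906 × (0.3343 + 0.1118 + 0.0374 + 0.0125 + 0.0042) ≈ 2.906 × 0.5002 ≈ 1.454 mg/L.

1.5 mg/L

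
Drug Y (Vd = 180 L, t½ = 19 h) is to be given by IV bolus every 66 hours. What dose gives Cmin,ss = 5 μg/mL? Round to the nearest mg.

9098 mg

τ/t½ = 66/19 ≈ 3.4737, so f = (1/2)^(66/19) ≈ 0.090015.
Cmin,ss = (D/Vd)·f/(1−f), so D = Cmin,ss·Vd·(1−f)/f.
D = 5 × 180 × (1−f)/f ≈ 5 × 180 × 10.10926 ≈ 9098.33 mg.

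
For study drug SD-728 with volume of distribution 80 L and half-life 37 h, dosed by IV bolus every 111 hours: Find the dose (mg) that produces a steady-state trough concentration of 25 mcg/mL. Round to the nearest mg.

14000 mg

τ/t½ = 111/37 ≈ 3, so f = (1/2)^(111/37) ≈ 0.125000.
Cmin,ss = (D/Vd)·f/(1−f), so D = Cmin,ss·Vd·(1−f)/f.
D = 25 × 80 × (1−f)/f ≈ 25 × 80 × 7.00000 ≈ 14000.00 mg.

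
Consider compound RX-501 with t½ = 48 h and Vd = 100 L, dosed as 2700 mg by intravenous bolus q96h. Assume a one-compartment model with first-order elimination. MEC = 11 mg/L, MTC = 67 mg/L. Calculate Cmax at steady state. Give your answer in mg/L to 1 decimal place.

The dosing interval is 2 half-lives, so f = 2^(−2) = 0.25.
At steady state, R = 1/(1 − 0.25) = 4/3.
Single-dose peak C₀ = D/Vd = 2700/100 = 27 mg/L.
Steady-state peak Cmax,ss = C₀·R = 27 × 4/3 ≈ 36.000 mg/L.
Peak 36.0 mg/L vs MTC 67 mg/L: below toxic threshold.

36.0 mg/L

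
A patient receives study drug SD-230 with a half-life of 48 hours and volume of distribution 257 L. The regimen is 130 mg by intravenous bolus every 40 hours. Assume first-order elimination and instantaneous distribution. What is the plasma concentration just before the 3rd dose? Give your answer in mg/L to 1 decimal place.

0.4 mg/L

f = (1/2)^(τ/t½) = (1/2)^(40/48) ≈ 0.5612.
C₀ = D/Vd = 130/257 ≈ 0.506 mg/L.
Before the 3rd dose, 2 doses have been given. Superposition: Cmin = C₀·(f + f²).
≈ 0.506 × (0.5612 + 0.3149) ≈ 0.506 × 0.8761 ≈ 0.443 mg/L.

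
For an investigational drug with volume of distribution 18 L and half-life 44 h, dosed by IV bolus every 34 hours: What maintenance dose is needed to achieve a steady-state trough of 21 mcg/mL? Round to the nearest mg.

268 mg

τ/t½ = 34/44 ≈ 0.77273, so f = (1/2)^(34/44) ≈ 0.585310.
Cmin,ss = (D/Vd)·f/(1−f), so D = Cmin,ss·Vd·(1−f)/f.
D = 21 × 18 × (1−f)/f ≈ 21 × 18 × 0.70850 ≈ 267.81 mg.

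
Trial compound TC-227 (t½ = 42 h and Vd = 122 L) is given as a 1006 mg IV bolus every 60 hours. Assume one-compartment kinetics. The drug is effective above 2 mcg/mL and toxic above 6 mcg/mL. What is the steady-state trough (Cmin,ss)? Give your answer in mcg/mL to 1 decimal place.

4.9 mcg/mL

k = ln2/t½ = ln2/42 ≈ 0.016504 h⁻¹; fraction remaining f = e^(−kτ) = e^(−0.016504×60) ≈ 0.3715.
Accumulation ratio R = 1/(1 − f) ≈ 1/0.6285 ≈ 1.5911.
Single-dose peak C₀ = D/Vd = 1006/122 ≈ 8.246 mcg/mL.
Cmax,ss = C₀/(1 − f) ≈ 8.246/0.6285 ≈ 13.120 mcg/mL.
One interval later, Cmin,ss = Cmax,ss·e^(−kτ) ≈ 13.120 × 0.3715 ≈ 4.874 mcg/mL.
Trough 4.9 mcg/mL vs MEC 2 mcg/mL: adequate.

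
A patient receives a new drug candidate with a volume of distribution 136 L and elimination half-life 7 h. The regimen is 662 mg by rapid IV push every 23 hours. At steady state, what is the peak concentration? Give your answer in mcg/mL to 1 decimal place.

5.4 mcg/mL

τ/t½ = 23/7 ≈ 3.2857, so fraction remaining f = (1/2)^(23/7) ≈ 0.1025.
Accumulation ratio R = 1/(1 − f) ≈ 1/0.8975 ≈ 1.1142.
Single-dose peak C₀ = D/Vd = 662/136 ≈ 4.868 mcg/mL.
Cmax,ss = C₀/(1 − f) ≈ 4.868/0.8975 ≈ 5.424 mcg/mL.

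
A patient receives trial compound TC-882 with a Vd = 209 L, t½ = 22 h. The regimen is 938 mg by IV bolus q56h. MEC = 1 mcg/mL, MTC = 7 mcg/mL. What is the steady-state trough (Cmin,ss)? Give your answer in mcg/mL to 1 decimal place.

0.9 mcg/mL

τ/t½ = 56/22 ≈ 2.5455, so fraction remaining f = (1/2)^(56/22) ≈ 0.1713.
Each bolus raises the concentration by D/Vd = 938/209 ≈ 4.488 mcg/mL.
Steady-state trough Cmin,ss = C₀·f/(1−f) ≈ 4.488 × 0.1713/0.8287 ≈ 0.928 mcg/mL.
Trough 0.9 mcg/mL vs MEC 1 mcg/mL: subtherapeutic.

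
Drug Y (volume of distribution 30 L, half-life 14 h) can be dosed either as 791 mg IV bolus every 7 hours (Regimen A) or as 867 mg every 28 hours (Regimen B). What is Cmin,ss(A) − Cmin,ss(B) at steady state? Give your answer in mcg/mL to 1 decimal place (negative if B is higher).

54.0 mcg/mL

Regimen A: f = (1/2)^(7/14) ≈ 0.7071; Cmin,ss = (791/30)·f/(1−f) ≈ 63.653 mcg/mL.
Regimen B: f = (1/2)^(28/14) ≈ 0.2500; Cmin,ss = (867/30)·f/(1−f) ≈ 9.633 mcg/mL.
Difference ≈ 63.653 − 9.633 ≈ 54.020 mcg/mL.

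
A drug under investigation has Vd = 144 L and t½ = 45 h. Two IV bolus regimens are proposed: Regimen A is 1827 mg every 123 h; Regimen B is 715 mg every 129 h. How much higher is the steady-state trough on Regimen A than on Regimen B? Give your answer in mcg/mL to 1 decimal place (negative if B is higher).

1.5 mcg/mL

Regimen A: f = (1/2)^(123/45) ≈ 0.1504; Cmin,ss = (1827/144)·f/(1−f) ≈ 2.246 mcg/mL.
Regimen B: f = (1/2)^(129/45) ≈ 0.1371; Cmin,ss = (715/144)·f/(1−f) ≈ 0.789 mcg/mL.
Difference ≈ 2.246 − 0.789 ≈ 1.457 mcg/mL.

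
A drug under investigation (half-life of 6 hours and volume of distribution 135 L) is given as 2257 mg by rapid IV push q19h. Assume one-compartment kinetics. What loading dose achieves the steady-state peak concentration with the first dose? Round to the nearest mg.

f = (1/2)^(19/6) ≈ 0.111362; accumulation ratio R = 1/(1−f) ≈ 1.12532.
Loading dose to hit Cmax,ss on first dose: D_load = D_maint·R ≈ 2257 × 1.12532 ≈ 2539.85 mg.

2540 mg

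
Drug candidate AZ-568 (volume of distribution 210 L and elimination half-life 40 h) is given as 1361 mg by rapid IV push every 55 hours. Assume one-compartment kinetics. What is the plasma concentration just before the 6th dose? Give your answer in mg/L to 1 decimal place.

4.0 mg/L

f = (1/2)^(τ/t½) = (1/2)^(55/40) ≈ 0.3856.
C₀ = D/Vd = 1361/210 ≈ 6.481 mg/L.
Before the 6th dose, 5 doses have been given. Superposition: Cmin = C₀·(f + f² + … + f^5).
≈ 6.481 × (0.3856 + 0.1487 + 0.0573 + 0.0221 + 0.0085) ≈ 6.481 × 0.6222 ≈ 4.032 mg/L.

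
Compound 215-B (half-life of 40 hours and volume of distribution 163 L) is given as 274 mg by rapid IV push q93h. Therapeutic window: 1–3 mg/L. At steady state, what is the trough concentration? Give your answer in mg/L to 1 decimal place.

0.4 mg/L

k = ln2/t½ = ln2/40 ≈ 0.017329 h⁻¹; fraction remaining f = e^(−kτ) = e^(−0.017329×93) ≈ 0.1996.
Each bolus raises the concentration by D/Vd = 274/163 ≈ 1.681 mg/L.
Steady-state trough Cmin,ss = C₀·f/(1−f) ≈ 1.681 × 0.1996/0.8004 ≈ 0.419 mg/L.
Trough 0.4 mg/L vs MEC 1 mg/L: subtherapeutic.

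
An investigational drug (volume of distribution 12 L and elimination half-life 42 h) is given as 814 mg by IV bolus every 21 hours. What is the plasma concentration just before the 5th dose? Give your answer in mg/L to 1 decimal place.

f = (1/2)^(τ/t½) = (1/2)^(21/42) ≈ 0.7071.
C₀ = D/Vd = 814/12 ≈ 67.833 mg/L.
Before the 5th dose, 4 doses have been given. Superposition: Cmin = C₀·(f + f² + … + f^4).
≈ 67.833 × (0.7071 + 0.5000 + 0.3535 + 0.2500) ≈ 67.833 × 1.8106 ≈ 122.818 mg/L.

122.8 mg/L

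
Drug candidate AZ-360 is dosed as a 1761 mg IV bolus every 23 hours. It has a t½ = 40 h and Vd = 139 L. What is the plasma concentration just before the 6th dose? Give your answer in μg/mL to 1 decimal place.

22.3 μg/mL

f = (1/2)^(τ/t½) = (1/2)^(23/40) ≈ 0.6713.
C₀ = D/Vd = 1761/139 ≈ 12.669 μg/mL.
Before the 6th dose, 5 doses have been given. Superposition: Cmin = C₀·(f + f² + … + f^5).
≈ 12.669 × (0.6713 + 0.4506 + 0.3025 + 0.2031 + 0.1363) ≈ 12.669 × 1.7638 ≈ 22.346 μg/mL.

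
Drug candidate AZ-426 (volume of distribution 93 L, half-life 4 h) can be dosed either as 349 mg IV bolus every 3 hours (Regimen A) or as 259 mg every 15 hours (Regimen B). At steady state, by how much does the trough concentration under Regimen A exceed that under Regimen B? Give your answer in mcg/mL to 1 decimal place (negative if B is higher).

Regimen A: f = (1/2)^(3/4) ≈ 0.5946; Cmin,ss = (349/93)·f/(1−f) ≈ 5.504 mcg/mL.
Regimen B: f = (1/2)^(15/4) ≈ 0.0743; Cmin,ss = (259/93)·f/(1−f) ≈ 0.224 mcg/mL.
Difference ≈ 5.504 − 0.224 ≈ 5.280 mcg/mL.

5.3 mcg/mL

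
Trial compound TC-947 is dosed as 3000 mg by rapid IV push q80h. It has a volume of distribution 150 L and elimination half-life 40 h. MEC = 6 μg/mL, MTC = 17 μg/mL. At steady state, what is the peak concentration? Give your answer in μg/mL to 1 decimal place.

τ = 80 h = 2 half-lives, so f = (1/2)^2 = 0.25.
Accumulation ratio R = 1/(1 − f) = 1/0.75 = 4/3.
Single-dose peak C₀ = D/Vd = 3000/150 = 20 μg/mL.
Steady-state peak Cmax,ss = C₀·R = 20 × 4/3 ≈ 26.667 μg/mL.
Peak 26.7 μg/mL vs MTC 17 μg/mL: exceeds toxic threshold.

26.7 μg/mL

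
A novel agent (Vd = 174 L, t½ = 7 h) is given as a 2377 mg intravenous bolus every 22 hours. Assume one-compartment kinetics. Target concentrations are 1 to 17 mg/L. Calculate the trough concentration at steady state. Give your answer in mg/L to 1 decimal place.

1.7 mg/L

τ/t½ = 22/7 ≈ 3.1429, so fraction remaining f = (1/2)^(22/7) ≈ 0.1132.
Accumulation ratio R = 1/(1 − f) ≈ 1/0.8868 ≈ 1.1276.
Each bolus raises the concentration by D/Vd = 2377/174 ≈ 13.661 mg/L.
Steady-state peak Cmax,ss = C₀·R ≈ 13.661 × 1.1276 ≈ 15.404 mg/L.
Steady-state trough Cmin,ss = Cmax,ss·f ≈ 15.404 × 0.1132 ≈ 1.744 mg/L.
Trough 1.7 mg/L vs MEC 1 mg/L: adequate.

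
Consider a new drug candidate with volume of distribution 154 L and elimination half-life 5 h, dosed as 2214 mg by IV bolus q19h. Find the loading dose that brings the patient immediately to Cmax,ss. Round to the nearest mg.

2385 mg

f = (1/2)^(19/5) ≈ 0.071794; accumulation ratio R = 1/(1−f) ≈ 1.07735.
Loading dose to hit Cmax,ss on first dose: D_load = D_maint·R ≈ 2214 × 1.07735 ≈ 2385.25 mg.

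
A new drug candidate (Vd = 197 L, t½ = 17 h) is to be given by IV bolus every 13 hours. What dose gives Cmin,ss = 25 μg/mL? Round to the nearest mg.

3443 mg

τ/t½ = 13/17 ≈ 0.76471, so f = (1/2)^(13/17) ≈ 0.588573.
Cmin,ss = (D/Vd)·f/(1−f), so D = Cmin,ss·Vd·(1−f)/f.
D = 25 × 197 × (1−f)/f ≈ 25 × 197 × 0.69902 ≈ 3442.67 mg.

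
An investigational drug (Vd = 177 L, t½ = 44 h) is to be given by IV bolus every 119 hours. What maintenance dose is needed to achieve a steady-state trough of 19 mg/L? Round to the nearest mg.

τ/t½ = 119/44 ≈ 2.7045, so f = (1/2)^(119/44) ≈ 0.153409.
Cmin,ss = (D/Vd)·f/(1−f), so D = Cmin,ss·Vd·(1−f)/f.
D = 19 × 177 × (1−f)/f ≈ 19 × 177 × 5.51852 ≈ 18558.78 mg.

18559 mg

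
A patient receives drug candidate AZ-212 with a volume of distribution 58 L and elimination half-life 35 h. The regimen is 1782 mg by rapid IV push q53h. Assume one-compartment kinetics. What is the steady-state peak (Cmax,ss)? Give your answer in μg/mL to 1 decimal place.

Over one 53-h interval, 53/35 ≈ 1.5143 half-lives elapse, leaving f ≈ 0.3501 of each dose.
At steady state, accumulation factor R = 1/(1 − e^(−kτ)) ≈ 1.5387.
Each bolus raises the concentration by D/Vd = 1782/58 ≈ 30.724 μg/mL.
Steady-state peak Cmax,ss = C₀·R ≈ 30.724 × 1.5387 ≈ 47.275 μg/mL.

47.3 μg/mL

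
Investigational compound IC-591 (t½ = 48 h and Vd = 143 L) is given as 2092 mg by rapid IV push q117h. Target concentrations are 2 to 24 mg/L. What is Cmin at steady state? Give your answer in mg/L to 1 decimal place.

3.3 mg/L

Over one 117-h interval, 117/48 ≈ 2.4375 half-lives elapse, leaving f ≈ 0.1846 of each dose.
Single-dose peak C₀ = D/Vd = 2092/143 ≈ 14.629 mg/L.
Steady-state trough Cmin,ss = C₀·f/(1−f) ≈ 14.629 × 0.1846/0.8154 ≈ 3.312 mg/L.
Trough 3.3 mg/L vs MEC 2 mg/L: adequate.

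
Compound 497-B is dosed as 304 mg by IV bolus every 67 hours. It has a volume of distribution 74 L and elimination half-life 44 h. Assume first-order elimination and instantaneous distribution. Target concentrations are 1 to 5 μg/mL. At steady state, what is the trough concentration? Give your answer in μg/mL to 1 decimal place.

τ/t½ = 67/44 ≈ 1.5227, so fraction remaining f = (1/2)^(67/44) ≈ 0.3480.
Accumulation ratio R = 1/(1 − f) ≈ 1/0.6520 ≈ 1.5337.
Single-dose peak C₀ = D/Vd = 304/74 ≈ 4.108 μg/mL.
Steady-state peak Cmax,ss = C₀·R ≈ 4.108 × 1.5337 ≈ 6.300 μg/mL.
Steady-state trough Cmin,ss = Cmax,ss·f ≈ 6.300 × 0.3480 ≈ 2.192 μg/mL.
Trough 2.2 μg/mL vs MEC 1 μg/mL: adequate.

2.2 μg/mL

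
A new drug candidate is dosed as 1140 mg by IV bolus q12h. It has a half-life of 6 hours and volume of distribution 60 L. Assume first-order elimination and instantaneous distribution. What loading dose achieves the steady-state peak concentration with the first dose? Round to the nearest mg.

1520 mg

f = (1/2)^(12/6) ≈ 0.250000; accumulation ratio R = 1/(1−f) ≈ 1.33333.
Loading dose to hit Cmax,ss on first dose: D_load = D_maint·R ≈ 1140 × 1.33333 ≈ 1520.00 mg.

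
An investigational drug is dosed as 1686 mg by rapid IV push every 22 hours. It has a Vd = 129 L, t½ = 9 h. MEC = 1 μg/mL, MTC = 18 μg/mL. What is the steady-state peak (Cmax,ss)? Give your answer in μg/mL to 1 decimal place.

Over one 22-h interval, 22/9 ≈ 2.4444 half-lives elapse, leaving f ≈ 0.1837 of each dose.
At steady state, accumulation factor R = 1/(1 − e^(−kτ)) ≈ 1.2250.
Single-dose peak C₀ = D/Vd = 1686/129 ≈ 13.070 μg/mL.
Steady-state peak Cmax,ss = C₀·R ≈ 13.070 × 1.2250 ≈ 16.011 μg/mL.
Peak 16.0 μg/mL vs MTC 18 μg/mL: below toxic threshold.

16.0 μg/mL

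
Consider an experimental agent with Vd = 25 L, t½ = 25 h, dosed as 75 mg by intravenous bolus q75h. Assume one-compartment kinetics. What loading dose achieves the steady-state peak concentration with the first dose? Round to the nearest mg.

f = (1/2)^(75/25) ≈ 0.125000; accumulation ratio R = 1/(1−f) ≈ 1.14286.
Loading dose to hit Cmax,ss on first dose: D_load = D_maint·R ≈ 75 × 1.14286 ≈ 85.71 mg.

86 mg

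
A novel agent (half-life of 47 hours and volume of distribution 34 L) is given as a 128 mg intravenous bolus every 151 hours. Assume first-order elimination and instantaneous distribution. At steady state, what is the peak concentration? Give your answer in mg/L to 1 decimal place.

4.2 mg/L

k = ln2/t½ = ln2/47 ≈ 0.014748 h⁻¹; fraction remaining f = e^(−kτ) = e^(−0.014748×151) ≈ 0.1079.
Accumulation ratio R = 1/(1 − f) ≈ 1/0.8921 ≈ 1.1210.
Each bolus raises the concentration by D/Vd = 128/34 ≈ 3.765 mg/L.
Cmax,ss = C₀/(1 − f) ≈ 3.765/0.8921 ≈ 4.220 mg/L.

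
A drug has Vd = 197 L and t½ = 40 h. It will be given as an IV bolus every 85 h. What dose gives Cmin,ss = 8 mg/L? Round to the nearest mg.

5299 mg

τ/t½ = 85/40 ≈ 2.125, so f = (1/2)^(85/40) ≈ 0.229251.
Cmin,ss = (D/Vd)·f/(1−f), so D = Cmin,ss·Vd·(1−f)/f.
D = 8 × 197 × (1−f)/f ≈ 8 × 197 × 3.36203 ≈ 5298.56 mg.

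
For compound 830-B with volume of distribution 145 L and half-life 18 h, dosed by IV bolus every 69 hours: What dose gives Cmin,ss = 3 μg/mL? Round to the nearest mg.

τ/t½ = 69/18 ≈ 3.8333, so f = (1/2)^(69/18) ≈ 0.070154.
Cmin,ss = (D/Vd)·f/(1−f), so D = Cmin,ss·Vd·(1−f)/f.
D = 3 × 145 × (1−f)/f ≈ 3 × 145 × 13.25435 ≈ 5765.64 mg.

5766 mg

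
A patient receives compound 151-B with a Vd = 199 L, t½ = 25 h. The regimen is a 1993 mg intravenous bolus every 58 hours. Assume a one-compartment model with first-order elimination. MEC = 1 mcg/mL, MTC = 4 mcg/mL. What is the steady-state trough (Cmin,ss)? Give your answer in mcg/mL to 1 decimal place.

k = ln2/t½ = ln2/25 ≈ 0.027726 h⁻¹; fraction remaining f = e^(−kτ) = e^(−0.027726×58) ≈ 0.2003.
At steady state, accumulation factor R = 1/(1 − e^(−kτ)) ≈ 1.2505.
Each bolus raises the concentration by D/Vd = 1993/199 ≈ 10.015 mcg/mL.
Cmax,ss = C₀/(1 − f) ≈ 10.015/0.7997 ≈ 12.523 mcg/mL.
Steady-state trough Cmin,ss = Cmax,ss·f ≈ 12.523 × 0.2003 ≈ 2.508 mcg/mL.
Trough 2.5 mcg/mL vs MEC 1 mcg/mL: adequate.

2.5 mcg/mL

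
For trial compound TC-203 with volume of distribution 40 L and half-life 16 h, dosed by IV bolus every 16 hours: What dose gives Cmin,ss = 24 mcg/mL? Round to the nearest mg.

960 mg

τ/t½ = 16/16 ≈ 1, so f = (1/2)^(16/16) ≈ 0.500000.
Cmin,ss = (D/Vd)·f/(1−f), so D = Cmin,ss·Vd·(1−f)/f.
D = 24 × 40 × (1−f)/f ≈ 24 × 40 × 1.00000 ≈ 960.00 mg.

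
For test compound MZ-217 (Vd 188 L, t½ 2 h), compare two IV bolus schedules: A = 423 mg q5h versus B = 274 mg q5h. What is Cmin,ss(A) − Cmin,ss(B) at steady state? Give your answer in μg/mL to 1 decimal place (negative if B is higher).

Regimen A: f = (1/2)^(5/2) ≈ 0.1768; Cmin,ss = (423/188)·f/(1−f) ≈ 0.483 μg/mL.
Regimen B: f = (1/2)^(5/2) ≈ 0.1768; Cmin,ss = (274/188)·f/(1−f) ≈ 0.313 μg/mL.
Difference ≈ 0.483 − 0.313 ≈ 0.170 μg/mL.

0.2 μg/mL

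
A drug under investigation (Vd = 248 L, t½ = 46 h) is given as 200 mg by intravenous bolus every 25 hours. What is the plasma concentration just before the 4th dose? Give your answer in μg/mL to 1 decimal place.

f = (1/2)^(τ/t½) = (1/2)^(25/46) ≈ 0.6861.
C₀ = D/Vd = 200/248 ≈ 0.806 μg/mL.
Before the 4th dose, 3 doses have been given. Superposition: Cmin = C₀·(f + f² + … + f^3).
≈ 0.806 × (0.6861 + 0.4707 + 0.3230) ≈ 0.806 × 1.4798 ≈ 1.193 μg/mL.

1.2 μg/mL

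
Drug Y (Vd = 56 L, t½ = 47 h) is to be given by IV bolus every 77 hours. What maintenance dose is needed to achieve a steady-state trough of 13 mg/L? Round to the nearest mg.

1538 mg

τ/t½ = 77/47 ≈ 1.6383, so f = (1/2)^(77/47) ≈ 0.321235.
Cmin,ss = (D/Vd)·f/(1−f), so D = Cmin,ss·Vd·(1−f)/f.
D = 13 × 56 × (1−f)/f ≈ 13 × 56 × 2.11299 ≈ 1538.26 mg.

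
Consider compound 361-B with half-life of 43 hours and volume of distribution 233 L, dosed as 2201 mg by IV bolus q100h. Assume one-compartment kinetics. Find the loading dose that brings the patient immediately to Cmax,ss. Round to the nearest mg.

f = (1/2)^(100/43) ≈ 0.199494; accumulation ratio R = 1/(1−f) ≈ 1.24921.
Loading dose to hit Cmax,ss on first dose: D_load = D_maint·R ≈ 2201 × 1.24921 ≈ 2749.51 mg.

2750 mg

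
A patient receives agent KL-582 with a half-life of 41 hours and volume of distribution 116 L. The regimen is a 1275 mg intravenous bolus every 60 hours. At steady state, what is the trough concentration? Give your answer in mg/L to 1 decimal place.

k = ln2/t½ = ln2/41 ≈ 0.016906 h⁻¹; fraction remaining f = e^(−kτ) = e^(−0.016906×60) ≈ 0.3626.
Each bolus raises the concentration by D/Vd = 1275/116 ≈ 10.991 mg/L.
Steady-state trough Cmin,ss = C₀·f/(1−f) ≈ 10.991 × 0.3626/0.6374 ≈ 6.252 mg/L.

6.3 mg/L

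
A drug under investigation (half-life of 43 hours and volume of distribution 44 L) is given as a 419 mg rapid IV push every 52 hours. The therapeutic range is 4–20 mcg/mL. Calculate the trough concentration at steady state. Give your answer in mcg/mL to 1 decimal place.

7.3 mcg/mL

τ/t½ = 52/43 ≈ 1.2093, so fraction remaining f = (1/2)^(52/43) ≈ 0.4325.
Single-dose peak C₀ = D/Vd = 419/44 ≈ 9.523 mcg/mL.
Steady-state trough Cmin,ss = C₀·f/(1−f) ≈ 9.523 × 0.4325/0.5675 ≈ 7.258 mcg/mL.
Trough 7.3 mcg/mL vs MEC 4 mcg/mL: adequate.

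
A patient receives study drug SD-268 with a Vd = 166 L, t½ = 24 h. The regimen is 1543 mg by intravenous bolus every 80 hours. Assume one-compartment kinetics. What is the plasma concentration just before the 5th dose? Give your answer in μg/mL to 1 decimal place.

f = (1/2)^(τ/t½) = (1/2)^(80/24) ≈ 0.0992.
C₀ = D/Vd = 1543/166 ≈ 9.295 μg/mL.
Before the 5th dose, 4 doses have been given. Superposition: Cmin = C₀·(f + f² + … + f^4).
≈ 9.295 × (0.0992 + 0.0098 + 0.0010 + 0.0001) ≈ 9.295 × 0.1101 ≈ 1.023 μg/mL.

1.0 μg/mL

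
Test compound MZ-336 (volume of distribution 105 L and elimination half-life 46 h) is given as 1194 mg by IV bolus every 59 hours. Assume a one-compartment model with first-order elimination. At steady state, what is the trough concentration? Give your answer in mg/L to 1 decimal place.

7.9 mg/L

Over one 59-h interval, 59/46 ≈ 1.2826 half-lives elapse, leaving f ≈ 0.4111 of each dose.
Accumulation ratio R = 1/(1 − f) ≈ 1/0.5889 ≈ 1.6981.
Single-dose peak C₀ = D/Vd = 1194/105 ≈ 11.371 mg/L.
Steady-state peak Cmax,ss = C₀·R ≈ 11.371 × 1.6981 ≈ 19.309 mg/L.
One interval later, Cmin,ss = Cmax,ss·e^(−kτ) ≈ 19.309 × 0.4111 ≈ 7.938 mg/L.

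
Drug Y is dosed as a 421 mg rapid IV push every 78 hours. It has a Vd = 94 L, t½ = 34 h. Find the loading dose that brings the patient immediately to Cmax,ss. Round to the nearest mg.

f = (1/2)^(78/34) ≈ 0.203893; accumulation ratio R = 1/(1−f) ≈ 1.25611.
Loading dose to hit Cmax,ss on first dose: D_load = D_maint·R ≈ 421 × 1.25611 ≈ 528.82 mg.

529 mg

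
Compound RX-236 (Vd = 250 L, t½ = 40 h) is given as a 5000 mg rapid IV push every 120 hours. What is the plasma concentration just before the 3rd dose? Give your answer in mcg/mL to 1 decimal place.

f = (1/2)^(τ/t½) = (1/2)^(120/40) ≈ 0.1250.
C₀ = D/Vd = 5000/250 ≈ 20.000 mcg/mL.
Before the 3rd dose, 2 doses have been given. Superposition: Cmin = C₀·(f + f²).
≈ 20.000 × (0.1250 + 0.0156) ≈ 20.000 × 0.1406 ≈ 2.812 mcg/mL.

2.8 mcg/mL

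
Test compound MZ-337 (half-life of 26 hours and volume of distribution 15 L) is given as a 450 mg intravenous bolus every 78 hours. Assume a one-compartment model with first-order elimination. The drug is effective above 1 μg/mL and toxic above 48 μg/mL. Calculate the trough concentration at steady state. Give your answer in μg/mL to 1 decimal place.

τ = 78 h = 3 half-lives, so f = (1/2)^3 = 0.125.
Accumulation ratio R = 1/(1 − f) = 1/0.875 = 8/7.
Single-dose peak C₀ = D/Vd = 450/15 = 30 μg/mL.
Steady-state peak Cmax,ss = C₀·R = 30 × 8/7 ≈ 34.286 μg/mL.
Steady-state trough Cmin,ss = Cmax,ss·f ≈ 34.286 × 0.125 ≈ 4.286 μg/mL.
Trough 4.3 μg/mL vs MEC 1 μg/mL: adequate.

4.3 μg/mL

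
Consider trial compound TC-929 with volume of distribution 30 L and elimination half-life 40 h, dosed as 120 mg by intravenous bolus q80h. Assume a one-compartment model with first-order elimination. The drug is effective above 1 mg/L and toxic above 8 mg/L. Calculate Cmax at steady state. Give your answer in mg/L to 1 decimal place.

τ = 80 h = 2 half-lives, so f = (1/2)^2 = 0.25.
At steady state, R = 1/(1 − 0.25) = 4/3.
Single-dose peak C₀ = D/Vd = 120/30 = 4 mg/L.
Steady-state peak Cmax,ss = C₀·R = 4 × 4/3 ≈ 5.333 mg/L.
Peak 5.3 mg/L vs MTC 8 mg/L: below toxic threshold.

5.3 mg/L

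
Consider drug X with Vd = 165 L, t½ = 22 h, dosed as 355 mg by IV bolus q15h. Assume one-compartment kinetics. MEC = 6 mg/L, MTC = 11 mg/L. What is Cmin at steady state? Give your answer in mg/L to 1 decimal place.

3.6 mg/L

τ/t½ = 15/22 ≈ 0.68182, so fraction remaining f = (1/2)^(15/22) ≈ 0.6234.
Accumulation ratio R = 1/(1 − f) ≈ 1/0.3766 ≈ 2.6553.
Each bolus raises the concentration by D/Vd = 355/165 ≈ 2.152 mg/L.
Steady-state peak Cmax,ss = C₀·R ≈ 2.152 × 2.6553 ≈ 5.714 mg/L.
One interval later, Cmin,ss = Cmax,ss·e^(−kτ) ≈ 5.714 × 0.6234 ≈ 3.562 mg/L.
Trough 3.6 mg/L vs MEC 6 mg/L: subtherapeutic.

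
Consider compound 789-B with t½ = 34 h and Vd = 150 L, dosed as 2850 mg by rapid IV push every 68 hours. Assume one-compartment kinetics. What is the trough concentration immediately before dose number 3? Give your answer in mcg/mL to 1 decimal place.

5.9 mcg/mL

f = (1/2)^(τ/t½) = (1/2)^(68/34) ≈ 0.2500.
C₀ = D/Vd = 2850/150 ≈ 19.000 mcg/mL.
Before the 3rd dose, 2 doses have been given. Superposition: Cmin = C₀·(f + f²).
≈ 19.000 × (0.2500 + 0.0625) ≈ 19.000 × 0.3125 ≈ 5.938 mcg/mL.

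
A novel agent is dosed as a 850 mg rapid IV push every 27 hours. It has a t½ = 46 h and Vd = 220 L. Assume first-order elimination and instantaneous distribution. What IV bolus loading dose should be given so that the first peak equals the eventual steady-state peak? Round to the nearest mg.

2543 mg

f = (1/2)^(27/46) ≈ 0.665746; accumulation ratio R = 1/(1−f) ≈ 2.99174.
Loading dose to hit Cmax,ss on first dose: D_load = D_maint·R ≈ 850 × 2.99174 ≈ 2542.98 mg.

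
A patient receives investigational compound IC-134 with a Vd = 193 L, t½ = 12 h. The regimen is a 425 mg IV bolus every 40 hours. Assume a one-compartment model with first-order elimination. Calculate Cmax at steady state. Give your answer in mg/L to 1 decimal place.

2.4 mg/L

τ/t½ = 40/12 ≈ 3.3333, so fraction remaining f = (1/2)^(40/12) ≈ 0.0992.
At steady state, accumulation factor R = 1/(1 − e^(−kτ)) ≈ 1.1101.
Single-dose peak C₀ = D/Vd = 425/193 ≈ 2.202 mg/L.
Steady-state peak Cmax,ss = C₀·R ≈ 2.202 × 1.1101 ≈ 2.444 mg/L.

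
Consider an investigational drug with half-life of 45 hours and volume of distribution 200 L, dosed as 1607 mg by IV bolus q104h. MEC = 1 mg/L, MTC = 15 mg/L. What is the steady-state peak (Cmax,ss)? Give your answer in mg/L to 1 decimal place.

k = ln2/t½ = ln2/45 ≈ 0.015403 h⁻¹; fraction remaining f = e^(−kτ) = e^(−0.015403×104) ≈ 0.2015.
Accumulation ratio R = 1/(1 − f) ≈ 1/0.7985 ≈ 1.2523.
Each bolus raises the concentration by D/Vd = 1607/200 ≈ 8.035 mg/L.
Steady-state peak Cmax,ss = C₀·R ≈ 8.035 × 1.2523 ≈ 10.062 mg/L.
Peak 10.1 mg/L vs MTC 15 mg/L: below toxic threshold.

10.1 mg/L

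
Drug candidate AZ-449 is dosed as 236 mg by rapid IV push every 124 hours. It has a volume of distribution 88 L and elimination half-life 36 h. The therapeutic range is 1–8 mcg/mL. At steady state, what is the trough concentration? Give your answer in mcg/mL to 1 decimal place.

τ/t½ = 124/36 ≈ 3.4444, so fraction remaining f = (1/2)^(124/36) ≈ 0.0919.
Each bolus raises the concentration by D/Vd = 236/88 ≈ 2.682 mcg/mL.
Steady-state trough Cmin,ss = C₀·f/(1−f) ≈ 2.682 × 0.0919/0.9081 ≈ 0.271 mcg/mL.
Trough 0.3 mcg/mL vs MEC 1 mcg/mL: subtherapeutic.

0.3 mcg/mL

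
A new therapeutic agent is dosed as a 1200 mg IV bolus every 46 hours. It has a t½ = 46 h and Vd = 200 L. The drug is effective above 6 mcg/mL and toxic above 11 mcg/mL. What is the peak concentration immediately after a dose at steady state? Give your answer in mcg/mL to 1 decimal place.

The dosing interval is 1 half-life, so f = 2^(−1) = 0.5.
At steady state, R = 1/(1 − 0.5) = 2/1.
Single-dose peak C₀ = D/Vd = 1200/200 = 6 mcg/mL.
Steady-state peak Cmax,ss = C₀·R = 6 × 2/1 ≈ 12.000 mcg/mL.
Peak 12.0 mcg/mL vs MTC 11 mcg/mL: exceeds toxic threshold.

12.0 mcg/mL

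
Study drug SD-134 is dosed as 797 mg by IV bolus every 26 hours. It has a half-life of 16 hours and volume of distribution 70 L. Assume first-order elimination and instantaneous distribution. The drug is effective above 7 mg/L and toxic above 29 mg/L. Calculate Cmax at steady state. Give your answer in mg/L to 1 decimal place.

Over one 26-h interval, 26/16 ≈ 1.625 half-lives elapse, leaving f ≈ 0.3242 of each dose.
At steady state, accumulation factor R = 1/(1 − e^(−kτ)) ≈ 1.4797.
Single-dose peak C₀ = D/Vd = 797/70 ≈ 11.386 mg/L.
Cmax,ss = C₀/(1 − f) ≈ 11.386/0.6758 ≈ 16.848 mg/L.
Peak 16.8 mg/L vs MTC 29 mg/L: below toxic threshold.

16.8 mg/L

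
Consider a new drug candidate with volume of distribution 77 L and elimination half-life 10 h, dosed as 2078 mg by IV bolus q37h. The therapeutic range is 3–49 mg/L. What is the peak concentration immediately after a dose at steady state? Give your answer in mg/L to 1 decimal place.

Over one 37-h interval, 37/10 ≈ 3.7 half-lives elapse, leaving f ≈ 0.0769 of each dose.
Accumulation ratio R = 1/(1 − f) ≈ 1/0.9231 ≈ 1.0833.
Single-dose peak C₀ = D/Vd = 2078/77 ≈ 26.987 mg/L.
Steady-state peak Cmax,ss = C₀·R ≈ 26.987 × 1.0833 ≈ 29.235 mg/L.
Peak 29.2 mg/L vs MTC 49 mg/L: below toxic threshold.

29.2 mg/L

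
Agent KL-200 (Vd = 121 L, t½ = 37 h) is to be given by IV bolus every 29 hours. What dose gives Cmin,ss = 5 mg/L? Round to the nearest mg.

τ/t½ = 29/37 ≈ 0.78378, so f = (1/2)^(29/37) ≈ 0.580841.
Cmin,ss = (D/Vd)·f/(1−f), so D = Cmin,ss·Vd·(1−f)/f.
D = 5 × 121 × (1−f)/f ≈ 5 × 121 × 0.72164 ≈ 436.59 mg.

437 mg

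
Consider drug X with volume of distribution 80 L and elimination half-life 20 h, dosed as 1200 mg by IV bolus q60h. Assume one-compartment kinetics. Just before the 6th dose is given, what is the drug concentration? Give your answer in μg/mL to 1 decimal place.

2.1 μg/mL

f = (1/2)^(τ/t½) = (1/2)^(60/20) ≈ 0.1250.
C₀ = D/Vd = 1200/80 ≈ 15.000 μg/mL.
Before the 6th dose, 5 doses have been given. Superposition: Cmin = C₀·(f + f² + … + f^5).
≈ 15.000 × (0.1250 + 0.0156 + 0.0020 + 0.0002 + 0.0000) ≈ 15.000 × 0.1428 ≈ 2.142 μg/mL.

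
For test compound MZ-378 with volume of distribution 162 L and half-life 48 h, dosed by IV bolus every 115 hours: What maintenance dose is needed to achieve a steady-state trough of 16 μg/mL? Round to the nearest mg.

11049 mg

τ/t½ = 115/48 ≈ 2.3958, so f = (1/2)^(115/48) ≈ 0.190013.
Cmin,ss = (D/Vd)·f/(1−f), so D = Cmin,ss·Vd·(1−f)/f.
D = 16 × 162 × (1−f)/f ≈ 16 × 162 × 4.26280 ≈ 11049.18 mg.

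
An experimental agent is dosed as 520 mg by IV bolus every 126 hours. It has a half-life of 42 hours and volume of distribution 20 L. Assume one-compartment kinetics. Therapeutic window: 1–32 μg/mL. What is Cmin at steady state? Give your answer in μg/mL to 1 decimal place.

3.7 μg/mL

τ = 126 h = 3 half-lives, so f = (1/2)^3 = 0.125.
At steady state, R = 1/(1 − 0.125) = 8/7.
Single-dose peak C₀ = D/Vd = 520/20 = 26 μg/mL.
Steady-state peak Cmax,ss = C₀·R = 26 × 8/7 ≈ 29.714 μg/mL.
Steady-state trough Cmin,ss = Cmax,ss·f ≈ 29.714 × 0.125 ≈ 3.714 μg/mL.
Trough 3.7 μg/mL vs MEC 1 μg/mL: adequate.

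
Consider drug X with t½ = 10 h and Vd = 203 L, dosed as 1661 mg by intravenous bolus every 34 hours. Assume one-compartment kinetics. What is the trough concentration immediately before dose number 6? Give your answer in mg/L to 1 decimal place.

0.9 mg/L

f = (1/2)^(τ/t½) = (1/2)^(34/10) ≈ 0.0947.
C₀ = D/Vd = 1661/203 ≈ 8.182 mg/L.
Before the 6th dose, 5 doses have been given. Superposition: Cmin = C₀·(f + f² + … + f^5).
≈ 8.182 × (0.0947 + 0.0090 + 0.0008 + 0.0001 + 0.0000) ≈ 8.182 × 0.1046 ≈ 0.856 mg/L.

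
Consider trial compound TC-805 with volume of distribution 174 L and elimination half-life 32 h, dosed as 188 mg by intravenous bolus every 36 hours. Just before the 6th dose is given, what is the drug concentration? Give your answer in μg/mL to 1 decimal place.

f = (1/2)^(τ/t½) = (1/2)^(36/32) ≈ 0.4585.
C₀ = D/Vd = 188/174 ≈ 1.080 μg/mL.
Before the 6th dose, 5 doses have been given. Superposition: Cmin = C₀·(f + f² + … + f^5).
≈ 1.080 × (0.4585 + 0.2102 + 0.0964 + 0.0442 + 0.0203) ≈ 1.080 × 0.8296 ≈ 0.896 μg/mL.

0.9 μg/mL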